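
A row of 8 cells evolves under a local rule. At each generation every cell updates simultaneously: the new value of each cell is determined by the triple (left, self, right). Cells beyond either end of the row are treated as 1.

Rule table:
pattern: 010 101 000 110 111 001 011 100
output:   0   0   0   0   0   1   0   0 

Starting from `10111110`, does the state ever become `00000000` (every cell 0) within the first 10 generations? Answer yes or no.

yes

generation 1: 00000000
all cells are 0 at generation 1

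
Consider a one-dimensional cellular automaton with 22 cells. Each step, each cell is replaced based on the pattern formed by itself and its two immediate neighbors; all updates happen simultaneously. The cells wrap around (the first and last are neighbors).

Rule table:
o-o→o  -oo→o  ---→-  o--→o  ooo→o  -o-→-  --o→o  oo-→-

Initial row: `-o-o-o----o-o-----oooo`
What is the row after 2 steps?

o-o-o-o--o-o-o---oooo-
-o-o-o-oo-o-o-o-oooo-o

-o-o-o-oo-o-o-o-oooo-o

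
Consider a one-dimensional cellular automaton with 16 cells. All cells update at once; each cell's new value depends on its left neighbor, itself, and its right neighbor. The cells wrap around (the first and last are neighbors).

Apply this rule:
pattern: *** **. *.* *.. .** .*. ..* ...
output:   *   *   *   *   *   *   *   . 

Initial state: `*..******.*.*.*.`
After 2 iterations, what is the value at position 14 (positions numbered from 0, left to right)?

*

****************
****************
position 14 holds *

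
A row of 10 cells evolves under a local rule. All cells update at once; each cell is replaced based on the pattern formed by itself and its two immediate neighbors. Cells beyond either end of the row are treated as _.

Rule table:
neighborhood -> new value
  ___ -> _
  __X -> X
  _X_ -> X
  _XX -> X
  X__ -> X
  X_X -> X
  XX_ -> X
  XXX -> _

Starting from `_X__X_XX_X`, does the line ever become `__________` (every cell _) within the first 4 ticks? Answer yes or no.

XXXXXXXXXX
X________X
XX______XX
XXX____XXX
tick 4 is XXX____XXX, still not uniform _

no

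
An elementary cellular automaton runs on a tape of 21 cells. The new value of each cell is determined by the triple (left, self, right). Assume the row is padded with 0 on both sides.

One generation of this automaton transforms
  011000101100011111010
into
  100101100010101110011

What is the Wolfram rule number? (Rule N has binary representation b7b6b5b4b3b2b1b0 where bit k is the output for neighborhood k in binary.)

position 14: 111 → 1  (bit 7 = 1)
position 2: 110 → 0  (bit 6 = 0)
position 7: 101 → 0  (bit 5 = 0)
position 3: 100 → 1  (bit 4 = 1)
position 1: 011 → 0  (bit 3 = 0)
position 6: 010 → 1  (bit 2 = 1)
position 0: 001 → 1  (bit 1 = 1)
position 4: 000 → 0  (bit 0 = 0)
bits b7..b0 = 10010110 = 150

150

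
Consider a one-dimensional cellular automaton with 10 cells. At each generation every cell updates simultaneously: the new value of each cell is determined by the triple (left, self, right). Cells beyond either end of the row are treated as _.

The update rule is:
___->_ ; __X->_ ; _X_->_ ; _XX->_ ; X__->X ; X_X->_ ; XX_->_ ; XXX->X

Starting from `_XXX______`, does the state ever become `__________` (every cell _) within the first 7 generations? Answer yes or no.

yes

__X_X_____
_____X____
______X___
_______X__
________X_
_________X
__________
all cells are _ at generation 7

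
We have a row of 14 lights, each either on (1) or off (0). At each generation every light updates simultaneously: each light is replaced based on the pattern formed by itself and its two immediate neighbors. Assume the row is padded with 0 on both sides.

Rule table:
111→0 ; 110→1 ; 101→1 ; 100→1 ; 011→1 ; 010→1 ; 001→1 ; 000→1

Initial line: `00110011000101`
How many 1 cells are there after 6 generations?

2

11111111111111
10000000000001
11111111111111  (repeats generation 1; period 2)
generation 6: 10000000000001
count of 1: 2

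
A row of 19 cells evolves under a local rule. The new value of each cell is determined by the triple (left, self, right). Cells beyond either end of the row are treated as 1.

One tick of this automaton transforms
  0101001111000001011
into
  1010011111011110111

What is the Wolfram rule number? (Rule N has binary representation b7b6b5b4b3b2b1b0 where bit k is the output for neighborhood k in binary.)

position 7: 111 → 1  (bit 7 = 1)
position 9: 110 → 1  (bit 6 = 1)
position 0: 101 → 1  (bit 5 = 1)
position 4: 100 → 0  (bit 4 = 0)
position 6: 011 → 1  (bit 3 = 1)
position 1: 010 → 0  (bit 2 = 0)
position 5: 001 → 1  (bit 1 = 1)
position 11: 000 → 1  (bit 0 = 1)
bits b7..b0 = 11101011 = 235

235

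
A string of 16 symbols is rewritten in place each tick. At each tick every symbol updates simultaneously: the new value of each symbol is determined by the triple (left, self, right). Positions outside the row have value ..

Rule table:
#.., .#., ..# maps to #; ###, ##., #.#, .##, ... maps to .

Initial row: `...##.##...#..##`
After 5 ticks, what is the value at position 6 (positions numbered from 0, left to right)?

tick 1: ..#.....#.####..
tick 2: .###...##.....#.
tick 3: #...#.#..#...###
tick 4: ##.##.#####.#...
tick 5: ............##..
position 6 holds .

.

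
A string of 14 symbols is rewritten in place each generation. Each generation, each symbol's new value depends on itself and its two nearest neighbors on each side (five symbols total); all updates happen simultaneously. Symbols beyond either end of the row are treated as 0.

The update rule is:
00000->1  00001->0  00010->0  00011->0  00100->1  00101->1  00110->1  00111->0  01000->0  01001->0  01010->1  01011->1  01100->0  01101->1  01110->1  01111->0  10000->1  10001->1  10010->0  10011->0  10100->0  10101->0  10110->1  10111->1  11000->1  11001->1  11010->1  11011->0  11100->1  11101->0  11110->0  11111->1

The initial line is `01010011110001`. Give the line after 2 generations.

01011110001010

generation 1: 01100000011101
generation 2: 01011110001010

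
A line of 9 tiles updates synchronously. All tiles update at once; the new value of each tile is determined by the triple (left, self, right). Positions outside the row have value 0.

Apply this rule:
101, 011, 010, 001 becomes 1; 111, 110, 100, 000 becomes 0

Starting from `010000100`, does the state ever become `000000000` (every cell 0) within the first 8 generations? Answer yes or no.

110001100
100011000
100110000
101100000
111000000
100000000
100000000  (fixed point — unchanged through generation 8)
generation 8 is 100000000, still not uniform 0

no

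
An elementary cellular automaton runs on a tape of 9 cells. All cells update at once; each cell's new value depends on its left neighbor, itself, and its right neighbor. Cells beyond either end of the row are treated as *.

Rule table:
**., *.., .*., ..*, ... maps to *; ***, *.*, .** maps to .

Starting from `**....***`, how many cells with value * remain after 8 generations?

.*****...
.....****
*****....
....*****
****.....
...******
***......
..*******
count of *: 7

7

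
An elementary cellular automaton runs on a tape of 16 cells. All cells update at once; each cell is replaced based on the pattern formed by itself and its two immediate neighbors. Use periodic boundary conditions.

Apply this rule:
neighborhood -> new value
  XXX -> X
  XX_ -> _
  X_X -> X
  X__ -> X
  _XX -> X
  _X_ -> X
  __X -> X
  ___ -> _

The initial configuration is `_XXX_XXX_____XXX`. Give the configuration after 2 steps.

XX_XXX_XXX_XXX_X

XXX_XXX_X___XXX_
XX_XXX_XXX_XXX_X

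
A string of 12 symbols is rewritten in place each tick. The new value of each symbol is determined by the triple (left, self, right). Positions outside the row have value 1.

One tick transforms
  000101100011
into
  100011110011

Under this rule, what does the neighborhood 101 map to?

1

At position 4 the neighborhood is 101; the next row has 1 there.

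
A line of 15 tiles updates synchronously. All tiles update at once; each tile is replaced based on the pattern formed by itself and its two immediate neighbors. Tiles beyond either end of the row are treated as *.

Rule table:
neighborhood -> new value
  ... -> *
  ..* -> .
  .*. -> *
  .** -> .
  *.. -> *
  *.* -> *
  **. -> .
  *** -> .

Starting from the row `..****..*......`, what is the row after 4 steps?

.***.**......*.

*.....*.******.
.****.**......*
*....*..*****..
.***.**......*.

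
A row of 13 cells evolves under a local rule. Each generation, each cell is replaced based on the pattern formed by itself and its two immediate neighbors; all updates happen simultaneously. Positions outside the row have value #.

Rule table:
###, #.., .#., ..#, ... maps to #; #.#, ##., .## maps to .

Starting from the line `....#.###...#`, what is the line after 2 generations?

#####..#.###.
####.###..#..

####.###..#..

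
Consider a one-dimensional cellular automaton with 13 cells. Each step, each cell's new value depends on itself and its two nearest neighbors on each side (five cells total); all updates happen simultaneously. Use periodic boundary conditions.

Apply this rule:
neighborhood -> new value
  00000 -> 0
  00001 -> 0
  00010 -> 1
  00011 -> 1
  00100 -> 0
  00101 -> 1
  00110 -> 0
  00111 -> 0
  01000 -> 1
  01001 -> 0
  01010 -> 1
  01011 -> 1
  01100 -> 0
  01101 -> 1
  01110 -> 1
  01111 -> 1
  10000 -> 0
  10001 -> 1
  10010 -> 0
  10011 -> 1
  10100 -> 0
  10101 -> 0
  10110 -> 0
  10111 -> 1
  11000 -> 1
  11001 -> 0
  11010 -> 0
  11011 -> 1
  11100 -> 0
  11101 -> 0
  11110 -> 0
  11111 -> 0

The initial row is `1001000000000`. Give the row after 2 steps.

0000100000001
1001010000010

1001010000010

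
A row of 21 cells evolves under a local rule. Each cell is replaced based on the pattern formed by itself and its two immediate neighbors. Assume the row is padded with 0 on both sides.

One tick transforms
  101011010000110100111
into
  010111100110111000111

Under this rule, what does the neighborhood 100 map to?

0

At position 8 the neighborhood is 100; the next row has 0 there.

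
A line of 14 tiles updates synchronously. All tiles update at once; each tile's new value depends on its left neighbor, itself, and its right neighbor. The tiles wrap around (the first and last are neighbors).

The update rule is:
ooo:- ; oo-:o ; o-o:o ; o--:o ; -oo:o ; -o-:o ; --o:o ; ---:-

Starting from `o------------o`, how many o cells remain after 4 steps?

step 1: oo----------oo
step 2: -oo--------oo-
step 3: oooo------oooo
step 4: ---oo----oo---
count of o: 4

4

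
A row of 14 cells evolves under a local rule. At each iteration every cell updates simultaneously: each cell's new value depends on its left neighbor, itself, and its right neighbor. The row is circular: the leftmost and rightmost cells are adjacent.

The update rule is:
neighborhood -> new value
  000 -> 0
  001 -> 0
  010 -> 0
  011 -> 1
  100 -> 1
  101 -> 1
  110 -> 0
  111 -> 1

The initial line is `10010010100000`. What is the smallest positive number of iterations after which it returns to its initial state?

14

01001001010000
00100100101000
00010010010100
00001001001010
00000100100101
10000010010010
01000001001001
10100000100100
01010000010010
00101000001001
10010100000100
01001010000010
00100101000001
10010010100000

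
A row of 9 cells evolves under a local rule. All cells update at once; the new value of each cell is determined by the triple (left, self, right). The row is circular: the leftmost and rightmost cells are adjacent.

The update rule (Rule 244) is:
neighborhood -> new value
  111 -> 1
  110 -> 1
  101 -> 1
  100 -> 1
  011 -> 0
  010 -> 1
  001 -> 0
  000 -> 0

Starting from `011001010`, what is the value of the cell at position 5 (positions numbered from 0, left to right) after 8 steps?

001101111
100110111
110011011
111001101
111100110
011110011
101111001
110111100
position 5 holds 1

1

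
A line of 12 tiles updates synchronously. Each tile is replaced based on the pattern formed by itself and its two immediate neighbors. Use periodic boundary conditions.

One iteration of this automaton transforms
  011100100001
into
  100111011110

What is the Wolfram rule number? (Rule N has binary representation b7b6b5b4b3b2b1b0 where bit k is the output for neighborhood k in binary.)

position 2: 111 → 0  (bit 7 = 0)
position 3: 110 → 1  (bit 6 = 1)
position 0: 101 → 1  (bit 5 = 1)
position 4: 100 → 1  (bit 4 = 1)
position 1: 011 → 0  (bit 3 = 0)
position 6: 010 → 0  (bit 2 = 0)
position 5: 001 → 1  (bit 1 = 1)
position 8: 000 → 1  (bit 0 = 1)
bits b7..b0 = 01110011 = 115

115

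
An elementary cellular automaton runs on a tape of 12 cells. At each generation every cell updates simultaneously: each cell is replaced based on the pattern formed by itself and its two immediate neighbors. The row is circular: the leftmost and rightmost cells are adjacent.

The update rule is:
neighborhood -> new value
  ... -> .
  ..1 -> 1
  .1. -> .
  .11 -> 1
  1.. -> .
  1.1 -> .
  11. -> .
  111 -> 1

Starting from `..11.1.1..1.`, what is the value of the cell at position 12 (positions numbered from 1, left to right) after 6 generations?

.11......1..
11......1...
1......1...1
......1...11
.....1...11.
....1...11..
position 12 holds .

.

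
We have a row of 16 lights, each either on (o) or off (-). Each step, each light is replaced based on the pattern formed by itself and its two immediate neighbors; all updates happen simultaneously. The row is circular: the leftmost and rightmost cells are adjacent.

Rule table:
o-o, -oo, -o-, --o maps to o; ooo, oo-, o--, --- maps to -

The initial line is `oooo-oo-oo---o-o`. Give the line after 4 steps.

-oo-oo---oo-----

step 1: ----oo-oo---oooo
step 2: ---oo-oo---oo---
step 3: --oo-oo---oo----
step 4: -oo-oo---oo-----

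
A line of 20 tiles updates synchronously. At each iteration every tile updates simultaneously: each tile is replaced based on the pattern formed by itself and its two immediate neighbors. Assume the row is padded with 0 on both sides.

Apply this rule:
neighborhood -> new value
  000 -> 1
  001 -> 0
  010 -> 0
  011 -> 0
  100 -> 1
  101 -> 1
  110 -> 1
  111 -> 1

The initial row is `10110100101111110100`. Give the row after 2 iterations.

00101101001011111101

01011010010111111011
00101101001011111101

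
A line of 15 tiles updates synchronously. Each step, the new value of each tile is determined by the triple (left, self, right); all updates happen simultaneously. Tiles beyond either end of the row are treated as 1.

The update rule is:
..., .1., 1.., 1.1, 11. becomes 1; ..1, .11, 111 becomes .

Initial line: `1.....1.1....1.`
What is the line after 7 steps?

.11111..11...11

step 1: 11111.111111.11
step 2: ....11.....11..
step 3: 111..11111..11.
step 4: ..11.....11..11
step 5: 1..11111..11...
step 6: 11.....11..111.
step 7: .11111..11...11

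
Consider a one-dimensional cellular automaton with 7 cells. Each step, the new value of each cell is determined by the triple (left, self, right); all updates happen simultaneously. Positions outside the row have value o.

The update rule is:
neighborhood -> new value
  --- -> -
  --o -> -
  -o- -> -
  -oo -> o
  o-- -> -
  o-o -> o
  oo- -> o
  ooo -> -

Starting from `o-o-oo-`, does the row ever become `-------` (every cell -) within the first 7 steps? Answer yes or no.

yes

oo-oooo
-ooo---
oo-o---
-oo----
ooo----
--o----
-------
all cells are - at step 7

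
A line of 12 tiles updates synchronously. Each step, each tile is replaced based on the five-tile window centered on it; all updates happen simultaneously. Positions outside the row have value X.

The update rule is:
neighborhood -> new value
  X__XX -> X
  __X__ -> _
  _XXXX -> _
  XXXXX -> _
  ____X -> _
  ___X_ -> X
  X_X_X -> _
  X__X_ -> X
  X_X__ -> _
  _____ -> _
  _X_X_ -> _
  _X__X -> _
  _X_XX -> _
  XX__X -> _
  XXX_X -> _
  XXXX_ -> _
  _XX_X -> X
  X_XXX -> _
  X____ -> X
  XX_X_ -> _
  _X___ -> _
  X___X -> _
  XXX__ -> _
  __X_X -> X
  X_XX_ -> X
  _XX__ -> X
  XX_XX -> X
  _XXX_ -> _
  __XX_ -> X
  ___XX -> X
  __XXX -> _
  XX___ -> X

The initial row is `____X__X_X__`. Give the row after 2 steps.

_____XXXX_X_

step 1: XX_X__XX___X
step 2: _____XXXX_X_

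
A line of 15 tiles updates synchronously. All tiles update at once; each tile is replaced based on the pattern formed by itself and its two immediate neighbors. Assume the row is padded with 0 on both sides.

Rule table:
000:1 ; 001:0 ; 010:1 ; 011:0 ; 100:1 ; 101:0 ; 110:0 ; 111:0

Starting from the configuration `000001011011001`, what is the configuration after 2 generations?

generation 1: 111101000000101
generation 2: 000001111110101

000001111110101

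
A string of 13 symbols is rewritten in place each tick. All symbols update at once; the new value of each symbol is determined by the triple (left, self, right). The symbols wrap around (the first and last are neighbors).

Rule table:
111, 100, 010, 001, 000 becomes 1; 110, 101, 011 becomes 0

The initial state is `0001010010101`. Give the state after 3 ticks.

1111011110101
1110001100100
0101110011111

0101110011111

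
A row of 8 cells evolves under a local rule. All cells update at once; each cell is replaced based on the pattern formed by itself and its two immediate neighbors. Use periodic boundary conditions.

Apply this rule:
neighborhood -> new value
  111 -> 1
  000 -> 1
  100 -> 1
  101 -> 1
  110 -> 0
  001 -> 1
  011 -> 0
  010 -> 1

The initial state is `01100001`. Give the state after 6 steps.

01101001

step 1: 10011111
step 2: 01101111
step 3: 10010110
step 4: 11111001
step 5: 11110110
step 6: 01101001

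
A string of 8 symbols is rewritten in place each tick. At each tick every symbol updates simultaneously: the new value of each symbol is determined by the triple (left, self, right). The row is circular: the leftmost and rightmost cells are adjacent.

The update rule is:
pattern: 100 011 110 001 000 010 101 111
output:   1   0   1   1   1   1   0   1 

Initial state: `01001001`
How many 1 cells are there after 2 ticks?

6

01111111
00111111
count of 1: 6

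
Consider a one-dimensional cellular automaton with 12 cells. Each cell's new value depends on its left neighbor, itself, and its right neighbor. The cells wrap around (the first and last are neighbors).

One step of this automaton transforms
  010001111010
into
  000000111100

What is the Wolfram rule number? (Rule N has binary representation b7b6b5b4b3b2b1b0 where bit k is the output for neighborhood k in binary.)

position 6: 111 → 1  (bit 7 = 1)
position 8: 110 → 1  (bit 6 = 1)
position 9: 101 → 1  (bit 5 = 1)
position 2: 100 → 0  (bit 4 = 0)
position 5: 011 → 0  (bit 3 = 0)
position 1: 010 → 0  (bit 2 = 0)
position 0: 001 → 0  (bit 1 = 0)
position 3: 000 → 0  (bit 0 = 0)
bits b7..b0 = 11100000 = 224

224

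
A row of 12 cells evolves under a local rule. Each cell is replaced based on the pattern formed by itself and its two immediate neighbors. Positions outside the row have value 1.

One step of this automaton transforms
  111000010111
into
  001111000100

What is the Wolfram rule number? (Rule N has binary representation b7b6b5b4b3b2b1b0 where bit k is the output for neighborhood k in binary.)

89

position 0: 111 → 0  (bit 7 = 0)
position 2: 110 → 1  (bit 6 = 1)
position 8: 101 → 0  (bit 5 = 0)
position 3: 100 → 1  (bit 4 = 1)
position 9: 011 → 1  (bit 3 = 1)
position 7: 010 → 0  (bit 2 = 0)
position 6: 001 → 0  (bit 1 = 0)
position 4: 000 → 1  (bit 0 = 1)
bits b7..b0 = 01011001 = 89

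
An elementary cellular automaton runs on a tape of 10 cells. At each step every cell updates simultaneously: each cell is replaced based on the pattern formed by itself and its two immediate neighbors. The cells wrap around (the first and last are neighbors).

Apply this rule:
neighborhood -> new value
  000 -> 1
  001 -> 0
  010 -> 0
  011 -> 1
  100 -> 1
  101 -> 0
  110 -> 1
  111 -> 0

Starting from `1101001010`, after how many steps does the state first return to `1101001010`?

15

step 1: 1100100000
step 2: 1110011110
step 3: 1011010010
step 4: 0011001000
step 5: 1011100111
step 6: 1010110100
step 7: 0000110010
step 8: 1110111001
step 9: 0010101101
step 10: 1000001100
step 11: 0111101110
step 12: 0100101011
step 13: 0010000011
step 14: 1001111011
step 15: 1101001010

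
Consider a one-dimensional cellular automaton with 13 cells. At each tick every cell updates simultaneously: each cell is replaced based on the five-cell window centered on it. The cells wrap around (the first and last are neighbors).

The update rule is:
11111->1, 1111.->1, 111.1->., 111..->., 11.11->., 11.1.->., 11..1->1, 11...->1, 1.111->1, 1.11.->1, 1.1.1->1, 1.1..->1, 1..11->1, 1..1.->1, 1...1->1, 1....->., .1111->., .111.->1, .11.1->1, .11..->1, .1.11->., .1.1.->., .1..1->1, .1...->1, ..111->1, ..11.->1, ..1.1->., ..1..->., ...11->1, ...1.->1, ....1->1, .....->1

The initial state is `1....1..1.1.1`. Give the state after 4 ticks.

11.11.11..1.1
1..11.1111..1
11111.1.1.111
1111..1.1.1.1

1111..1.1.1.1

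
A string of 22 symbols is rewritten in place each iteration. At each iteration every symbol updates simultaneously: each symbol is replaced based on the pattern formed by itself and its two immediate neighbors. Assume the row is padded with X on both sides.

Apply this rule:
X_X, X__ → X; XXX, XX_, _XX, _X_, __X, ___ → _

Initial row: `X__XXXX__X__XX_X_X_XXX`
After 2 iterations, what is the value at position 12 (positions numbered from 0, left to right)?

_X_____X__X___X_X_X___
X_X_____X__X___X_X_X__
position 12 holds _

_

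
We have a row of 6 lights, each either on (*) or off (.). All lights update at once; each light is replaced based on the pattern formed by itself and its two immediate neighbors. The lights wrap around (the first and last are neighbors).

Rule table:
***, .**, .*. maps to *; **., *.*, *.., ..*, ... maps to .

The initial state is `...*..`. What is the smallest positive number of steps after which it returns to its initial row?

...*..

1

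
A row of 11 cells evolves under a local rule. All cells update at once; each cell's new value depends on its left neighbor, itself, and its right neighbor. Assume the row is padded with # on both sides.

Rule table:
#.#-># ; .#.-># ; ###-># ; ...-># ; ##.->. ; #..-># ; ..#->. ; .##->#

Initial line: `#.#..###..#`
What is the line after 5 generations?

.##.#######

.###.##.#.#
###.##.####
##.##.#####
#.##.######
.##.#######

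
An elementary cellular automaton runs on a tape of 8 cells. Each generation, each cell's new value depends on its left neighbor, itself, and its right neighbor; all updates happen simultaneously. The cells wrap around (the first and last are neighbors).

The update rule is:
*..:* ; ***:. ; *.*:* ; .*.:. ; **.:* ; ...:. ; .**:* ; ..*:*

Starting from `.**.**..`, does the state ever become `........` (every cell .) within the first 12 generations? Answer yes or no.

no

*******.
*.....**
**...**.
***.****
..***...
.**.**..  (repeats generation 0; period 6)
generation 12: .**.**..
generation 12 is .**.**.., still not uniform .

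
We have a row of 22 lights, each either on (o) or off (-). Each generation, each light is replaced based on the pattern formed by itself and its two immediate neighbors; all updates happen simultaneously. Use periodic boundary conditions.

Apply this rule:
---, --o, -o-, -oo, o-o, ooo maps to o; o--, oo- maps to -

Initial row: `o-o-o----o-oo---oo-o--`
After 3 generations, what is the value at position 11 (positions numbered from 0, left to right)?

-

ooooo-oooooo--ooo-oo-o
oooo-oooooo--ooo-oo-oo
ooo-oooooo--ooo-oo-ooo
position 11 holds -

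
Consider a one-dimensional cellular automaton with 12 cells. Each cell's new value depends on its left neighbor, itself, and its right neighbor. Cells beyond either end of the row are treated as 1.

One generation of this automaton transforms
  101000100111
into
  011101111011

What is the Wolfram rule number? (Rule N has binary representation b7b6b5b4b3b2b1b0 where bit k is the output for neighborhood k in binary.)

182

position 10: 111 → 1  (bit 7 = 1)
position 0: 110 → 0  (bit 6 = 0)
position 1: 101 → 1  (bit 5 = 1)
position 3: 100 → 1  (bit 4 = 1)
position 9: 011 → 0  (bit 3 = 0)
position 2: 010 → 1  (bit 2 = 1)
position 5: 001 → 1  (bit 1 = 1)
position 4: 000 → 0  (bit 0 = 0)
bits b7..b0 = 10110110 = 182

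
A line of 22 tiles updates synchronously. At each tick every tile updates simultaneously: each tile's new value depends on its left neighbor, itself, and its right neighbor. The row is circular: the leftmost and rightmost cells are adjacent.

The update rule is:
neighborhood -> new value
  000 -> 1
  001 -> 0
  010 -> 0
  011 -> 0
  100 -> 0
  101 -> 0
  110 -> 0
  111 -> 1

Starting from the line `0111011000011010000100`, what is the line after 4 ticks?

1100000000000000000100

tick 1: 0010000011000000110001
tick 2: 0000111000011110000100
tick 3: 1110010011001100110001
tick 4: 1100000000000000000100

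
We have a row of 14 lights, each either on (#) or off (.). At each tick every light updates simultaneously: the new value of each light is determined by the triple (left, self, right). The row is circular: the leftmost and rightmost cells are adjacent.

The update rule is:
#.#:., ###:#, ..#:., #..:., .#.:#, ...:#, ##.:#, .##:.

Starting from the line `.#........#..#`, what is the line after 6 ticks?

.#.#.#..#.#..#

.#.######.#..#
.#..#####.#..#
.#...####.#..#
.#.#..###.#..#
.#.#...##.#..#
.#.#.#..#.#..#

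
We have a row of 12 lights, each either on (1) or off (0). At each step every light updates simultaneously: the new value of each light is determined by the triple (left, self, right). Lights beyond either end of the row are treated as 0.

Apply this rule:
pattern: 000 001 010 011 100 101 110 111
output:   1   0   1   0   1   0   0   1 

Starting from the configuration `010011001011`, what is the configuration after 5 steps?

100100001101

step 1: 011000101000
step 2: 000110101111
step 3: 110000100110
step 4: 001110110001
step 5: 100100001101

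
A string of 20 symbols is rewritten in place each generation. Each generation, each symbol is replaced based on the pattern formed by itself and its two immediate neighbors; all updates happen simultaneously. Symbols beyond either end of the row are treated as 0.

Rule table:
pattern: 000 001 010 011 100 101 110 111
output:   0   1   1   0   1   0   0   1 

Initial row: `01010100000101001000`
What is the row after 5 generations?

11011000001010001010

11010110001101111100
00010001010000111010
00111011011001010011
01010000000111011100
11011000001010001010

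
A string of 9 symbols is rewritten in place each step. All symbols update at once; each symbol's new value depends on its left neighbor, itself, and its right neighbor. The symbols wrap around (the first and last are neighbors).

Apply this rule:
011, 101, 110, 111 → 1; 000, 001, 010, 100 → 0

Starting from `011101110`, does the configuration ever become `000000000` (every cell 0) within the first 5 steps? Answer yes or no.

011111110
011111110  (fixed point — unchanged through step 5)
step 5 is 011111110, still not uniform 0

no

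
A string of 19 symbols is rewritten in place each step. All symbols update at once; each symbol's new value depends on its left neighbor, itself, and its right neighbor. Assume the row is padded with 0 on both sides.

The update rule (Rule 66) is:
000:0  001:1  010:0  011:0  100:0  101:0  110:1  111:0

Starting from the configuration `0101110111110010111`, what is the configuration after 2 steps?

0000100000100000010

1000010000010100001
0000100000100000010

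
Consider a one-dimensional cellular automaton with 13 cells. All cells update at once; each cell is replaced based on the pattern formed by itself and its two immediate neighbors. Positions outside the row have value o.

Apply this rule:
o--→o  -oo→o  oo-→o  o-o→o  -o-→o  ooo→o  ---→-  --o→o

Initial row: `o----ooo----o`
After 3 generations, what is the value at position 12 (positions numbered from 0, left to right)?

o

oo--ooooo--oo
ooooooooooooo
ooooooooooooo
position 12 holds o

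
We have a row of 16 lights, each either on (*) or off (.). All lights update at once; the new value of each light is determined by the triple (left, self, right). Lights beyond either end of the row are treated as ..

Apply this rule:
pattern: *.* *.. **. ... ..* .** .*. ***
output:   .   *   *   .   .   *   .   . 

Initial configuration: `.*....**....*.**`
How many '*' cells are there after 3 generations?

..*...***.....**
...*..*.**....**
....*...***...**
count of *: 6

6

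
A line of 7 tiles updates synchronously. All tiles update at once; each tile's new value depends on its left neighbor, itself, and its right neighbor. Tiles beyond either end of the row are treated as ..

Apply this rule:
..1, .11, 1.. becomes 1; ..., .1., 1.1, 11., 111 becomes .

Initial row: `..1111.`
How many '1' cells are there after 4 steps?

.11...1
11.1.1.
1.....1
.1...1.
count of 1: 2

2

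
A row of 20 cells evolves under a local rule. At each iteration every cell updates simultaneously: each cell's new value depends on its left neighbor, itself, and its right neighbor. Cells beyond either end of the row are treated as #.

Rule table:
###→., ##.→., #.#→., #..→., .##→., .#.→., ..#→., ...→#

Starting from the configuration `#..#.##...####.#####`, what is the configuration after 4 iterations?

........#...........
.######...#########.
........#...........  (repeats iteration 1; period 2)
iteration 4: .######...#########.

.######...#########.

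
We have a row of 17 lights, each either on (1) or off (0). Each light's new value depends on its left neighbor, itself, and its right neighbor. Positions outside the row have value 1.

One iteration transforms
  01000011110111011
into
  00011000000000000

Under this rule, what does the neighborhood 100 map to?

0

At position 2 the neighborhood is 100; the next row has 0 there.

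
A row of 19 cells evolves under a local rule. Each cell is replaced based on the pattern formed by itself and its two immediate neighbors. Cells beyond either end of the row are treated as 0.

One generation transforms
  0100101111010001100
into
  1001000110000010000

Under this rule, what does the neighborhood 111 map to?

1

At position 7 the neighborhood is 111; the next row has 1 there.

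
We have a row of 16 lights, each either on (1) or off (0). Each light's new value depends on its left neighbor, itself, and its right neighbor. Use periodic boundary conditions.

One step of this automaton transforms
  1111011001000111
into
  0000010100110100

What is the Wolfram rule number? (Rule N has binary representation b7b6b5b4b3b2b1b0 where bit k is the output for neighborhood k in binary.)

position 0: 111 → 0  (bit 7 = 0)
position 3: 110 → 0  (bit 6 = 0)
position 4: 101 → 0  (bit 5 = 0)
position 7: 100 → 1  (bit 4 = 1)
position 5: 011 → 1  (bit 3 = 1)
position 9: 010 → 0  (bit 2 = 0)
position 8: 001 → 0  (bit 1 = 0)
position 11: 000 → 1  (bit 0 = 1)
bits b7..b0 = 00011001 = 25

25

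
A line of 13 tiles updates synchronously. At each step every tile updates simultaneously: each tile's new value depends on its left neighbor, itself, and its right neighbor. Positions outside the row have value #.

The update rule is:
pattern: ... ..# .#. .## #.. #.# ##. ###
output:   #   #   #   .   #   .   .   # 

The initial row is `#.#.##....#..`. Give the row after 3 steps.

#####...#####

step 1: ..#...#######
step 2: ######.######
step 3: #####...#####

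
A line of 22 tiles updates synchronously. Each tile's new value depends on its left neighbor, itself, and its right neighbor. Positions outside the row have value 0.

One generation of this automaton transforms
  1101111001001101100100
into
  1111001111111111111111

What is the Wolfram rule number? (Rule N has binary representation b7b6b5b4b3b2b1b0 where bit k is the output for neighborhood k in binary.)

127

position 4: 111 → 0  (bit 7 = 0)
position 1: 110 → 1  (bit 6 = 1)
position 2: 101 → 1  (bit 5 = 1)
position 7: 100 → 1  (bit 4 = 1)
position 0: 011 → 1  (bit 3 = 1)
position 9: 010 → 1  (bit 2 = 1)
position 8: 001 → 1  (bit 1 = 1)
position 21: 000 → 1  (bit 0 = 1)
bits b7..b0 = 01111111 = 127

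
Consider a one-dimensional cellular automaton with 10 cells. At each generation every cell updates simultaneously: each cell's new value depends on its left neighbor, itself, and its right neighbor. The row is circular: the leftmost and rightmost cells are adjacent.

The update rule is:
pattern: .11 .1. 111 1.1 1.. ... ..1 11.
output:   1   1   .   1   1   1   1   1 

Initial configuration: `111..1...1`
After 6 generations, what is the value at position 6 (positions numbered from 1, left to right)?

.

generation 1: ..11111111
generation 2: 111......1
generation 3: ..11111111  (repeats generation 1; period 2)
generation 6: 111......1
position 6 holds .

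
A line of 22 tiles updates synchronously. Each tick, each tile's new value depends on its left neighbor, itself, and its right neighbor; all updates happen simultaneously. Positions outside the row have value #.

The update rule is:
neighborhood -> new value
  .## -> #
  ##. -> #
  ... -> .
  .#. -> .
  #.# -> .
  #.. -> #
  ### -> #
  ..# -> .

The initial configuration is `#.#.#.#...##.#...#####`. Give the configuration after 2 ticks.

tick 1: #......#..##..#..#####
tick 2: ##......#.###..#.#####

##......#.###..#.#####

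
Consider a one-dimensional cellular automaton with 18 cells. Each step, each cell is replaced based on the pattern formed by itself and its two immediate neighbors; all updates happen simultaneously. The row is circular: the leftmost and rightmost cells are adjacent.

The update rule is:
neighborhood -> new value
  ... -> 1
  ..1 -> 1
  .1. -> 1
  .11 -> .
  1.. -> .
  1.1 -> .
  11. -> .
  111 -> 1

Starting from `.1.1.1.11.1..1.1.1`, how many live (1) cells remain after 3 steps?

.1.1.1....1.11.1.1
.1.1.1.1111....1.1
.1.1.1..11..1111.1
count of 1: 10

10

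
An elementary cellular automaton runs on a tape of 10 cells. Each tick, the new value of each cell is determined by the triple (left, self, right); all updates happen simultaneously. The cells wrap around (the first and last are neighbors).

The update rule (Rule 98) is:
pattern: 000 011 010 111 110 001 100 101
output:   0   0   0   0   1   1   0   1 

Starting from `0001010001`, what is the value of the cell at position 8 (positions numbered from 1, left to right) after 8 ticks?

0010100010
0101000100
1010001000
0100010001
1000100010
0001000101
0010001010
0100010100
position 8 holds 1

1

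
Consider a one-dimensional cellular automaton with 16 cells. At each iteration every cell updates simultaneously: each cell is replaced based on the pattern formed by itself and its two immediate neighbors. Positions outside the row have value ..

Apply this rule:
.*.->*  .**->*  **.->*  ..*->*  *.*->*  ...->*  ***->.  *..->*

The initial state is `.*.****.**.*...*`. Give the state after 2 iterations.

*..****........*

iteration 1: ****..**********
iteration 2: *..****........*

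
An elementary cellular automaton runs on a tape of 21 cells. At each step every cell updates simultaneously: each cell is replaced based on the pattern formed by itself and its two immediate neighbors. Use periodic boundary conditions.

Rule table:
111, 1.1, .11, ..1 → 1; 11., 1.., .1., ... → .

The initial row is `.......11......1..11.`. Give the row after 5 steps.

..11......1..11......

step 1: ......11......1..11..
step 2: .....11......1..11...
step 3: ....11......1..11....
step 4: ...11......1..11.....
step 5: ..11......1..11......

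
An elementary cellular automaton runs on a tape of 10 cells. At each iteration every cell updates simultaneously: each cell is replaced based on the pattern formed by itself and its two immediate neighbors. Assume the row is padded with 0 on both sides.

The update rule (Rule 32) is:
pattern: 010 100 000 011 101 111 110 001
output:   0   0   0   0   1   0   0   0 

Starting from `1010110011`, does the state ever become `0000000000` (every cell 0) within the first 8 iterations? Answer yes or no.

yes

0101000000
0010000000
0000000000
all cells are 0 at iteration 3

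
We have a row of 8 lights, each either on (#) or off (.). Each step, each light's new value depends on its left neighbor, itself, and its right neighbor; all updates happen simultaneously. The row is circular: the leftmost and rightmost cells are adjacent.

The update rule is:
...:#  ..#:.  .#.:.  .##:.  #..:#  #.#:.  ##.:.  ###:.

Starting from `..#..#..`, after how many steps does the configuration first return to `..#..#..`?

16

#..#..##
.#..#...
..#..###
#..#....
.#..###.
..#....#
#..###..
.#....#.
..###..#
#....#..
.###..#.
....#..#
###..#..
...#..#.
##..#..#
..#..#..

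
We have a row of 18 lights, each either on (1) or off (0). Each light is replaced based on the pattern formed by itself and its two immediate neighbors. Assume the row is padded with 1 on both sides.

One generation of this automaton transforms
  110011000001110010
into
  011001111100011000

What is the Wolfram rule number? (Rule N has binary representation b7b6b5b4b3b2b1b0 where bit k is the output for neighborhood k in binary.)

position 0: 111 → 0  (bit 7 = 0)
position 1: 110 → 1  (bit 6 = 1)
position 17: 101 → 0  (bit 5 = 0)
position 2: 100 → 1  (bit 4 = 1)
position 4: 011 → 0  (bit 3 = 0)
position 16: 010 → 0  (bit 2 = 0)
position 3: 001 → 0  (bit 1 = 0)
position 7: 000 → 1  (bit 0 = 1)
bits b7..b0 = 01010001 = 81

81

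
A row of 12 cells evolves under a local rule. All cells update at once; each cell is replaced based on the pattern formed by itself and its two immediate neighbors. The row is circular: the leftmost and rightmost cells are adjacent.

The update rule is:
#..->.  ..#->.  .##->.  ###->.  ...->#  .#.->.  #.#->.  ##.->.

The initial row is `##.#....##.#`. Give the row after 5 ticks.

.....##.....
####....####
.....##.....  (repeats tick 1; period 2)
tick 5: .....##.....

.....##.....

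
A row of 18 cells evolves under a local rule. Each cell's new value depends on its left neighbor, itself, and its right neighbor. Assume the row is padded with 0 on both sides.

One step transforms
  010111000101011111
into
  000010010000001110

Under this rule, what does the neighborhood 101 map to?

0

At position 2 the neighborhood is 101; the next row has 0 there.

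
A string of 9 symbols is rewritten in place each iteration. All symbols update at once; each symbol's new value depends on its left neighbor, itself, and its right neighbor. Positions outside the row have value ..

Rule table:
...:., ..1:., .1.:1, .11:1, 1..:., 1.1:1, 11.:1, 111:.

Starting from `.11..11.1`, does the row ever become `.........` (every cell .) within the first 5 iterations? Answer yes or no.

.11..1111
.11..1..1
.11..1..1  (fixed point — unchanged through iteration 5)
iteration 5 is .11..1..1, still not uniform .

no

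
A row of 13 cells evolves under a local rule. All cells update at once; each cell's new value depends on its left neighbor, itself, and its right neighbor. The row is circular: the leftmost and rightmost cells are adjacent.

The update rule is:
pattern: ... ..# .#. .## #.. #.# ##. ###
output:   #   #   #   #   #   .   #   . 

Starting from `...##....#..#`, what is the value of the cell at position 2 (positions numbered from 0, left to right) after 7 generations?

#############
.............
#############  (repeats generation 1; period 2)
generation 7: #############
position 2 holds #

#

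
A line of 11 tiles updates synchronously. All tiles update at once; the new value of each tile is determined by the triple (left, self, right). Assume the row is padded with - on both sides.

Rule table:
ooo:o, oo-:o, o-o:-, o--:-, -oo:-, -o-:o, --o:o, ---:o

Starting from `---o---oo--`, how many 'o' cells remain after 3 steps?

7

step 1: oooo-oo-o-o
step 2: -ooo--o-o-o
step 3: o-oo-oo-o-o
count of o: 7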